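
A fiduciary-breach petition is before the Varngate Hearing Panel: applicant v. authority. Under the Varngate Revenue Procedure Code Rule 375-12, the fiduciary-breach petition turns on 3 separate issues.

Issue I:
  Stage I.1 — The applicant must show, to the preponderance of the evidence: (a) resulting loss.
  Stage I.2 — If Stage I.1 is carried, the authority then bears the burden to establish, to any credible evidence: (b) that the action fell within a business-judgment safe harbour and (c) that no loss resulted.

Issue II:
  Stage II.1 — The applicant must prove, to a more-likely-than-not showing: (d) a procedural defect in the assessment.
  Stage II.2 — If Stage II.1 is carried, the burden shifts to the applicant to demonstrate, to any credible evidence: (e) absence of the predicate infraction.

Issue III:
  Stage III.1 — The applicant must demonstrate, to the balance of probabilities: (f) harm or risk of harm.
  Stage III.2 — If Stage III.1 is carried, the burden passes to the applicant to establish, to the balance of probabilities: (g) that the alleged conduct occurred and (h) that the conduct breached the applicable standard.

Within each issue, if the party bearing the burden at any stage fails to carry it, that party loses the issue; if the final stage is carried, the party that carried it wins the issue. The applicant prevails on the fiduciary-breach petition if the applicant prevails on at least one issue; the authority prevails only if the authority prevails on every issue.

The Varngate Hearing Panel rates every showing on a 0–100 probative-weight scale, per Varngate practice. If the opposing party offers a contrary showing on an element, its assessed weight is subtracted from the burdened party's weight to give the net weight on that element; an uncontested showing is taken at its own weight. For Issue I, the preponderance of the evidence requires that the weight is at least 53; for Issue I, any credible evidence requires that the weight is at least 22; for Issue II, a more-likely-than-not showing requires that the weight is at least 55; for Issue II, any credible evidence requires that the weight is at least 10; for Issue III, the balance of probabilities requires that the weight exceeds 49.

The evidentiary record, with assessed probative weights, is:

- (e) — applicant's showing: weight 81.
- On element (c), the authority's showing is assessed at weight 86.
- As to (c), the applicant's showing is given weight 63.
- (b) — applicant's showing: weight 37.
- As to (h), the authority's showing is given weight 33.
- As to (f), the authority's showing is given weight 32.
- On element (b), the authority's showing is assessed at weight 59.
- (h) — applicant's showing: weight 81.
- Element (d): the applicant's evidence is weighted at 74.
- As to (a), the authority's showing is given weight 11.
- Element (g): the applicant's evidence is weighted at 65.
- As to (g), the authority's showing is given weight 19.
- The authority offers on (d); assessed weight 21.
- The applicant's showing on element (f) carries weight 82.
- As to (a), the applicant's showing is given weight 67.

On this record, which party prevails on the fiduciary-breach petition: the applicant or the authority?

authority

— Issue I —
Stage I.1 — burden on applicant; standard: the preponderance of the evidence (weight is at least 53).
    (a): 67 − 11 = 56 ≥ 53 [met]
  Stage I.1 carried; the burden shifts to the authority.
Stage I.2 — burden on authority; standard: any credible evidence (weight is at least 22).
    (b): 59 − 37 = 22 ≥ 22 [met]
    (c): 86 − 63 = 23 ≥ 22 [met]
  Stage I.2 carried; the final stage is satisfied.
All stages carried — the authority prevails on this issue.
— Issue II —
At Stage II.1 the applicant must meet a more-likely-than-not showing (weight is at least 55): on (d) the weight is 74 less the opposing 21 gives net 53, which does not reach 55, so (d) does not meet the standard.
  Stage II.1 not carried; the applicant fails its burden.
The authority prevails on this issue.
— Issue III —
Stage III.1 — burden on applicant; standard: the balance of probabilities (weight exceeds 49).
    (f): 82 − 32 = 50 > 49 [met]
  Stage III.1 is satisfied; the applicant continues to bear the burden.
Stage III.2 — burden on applicant; standard: the balance of probabilities (weight exceeds 49).
    (g): 65 − 19 = 46 ≤ 49 [not met]
    (h): 81 − 33 = 48 ≤ 49 [not met]
  The applicant does not carry Stage III.2.
The authority prevails on this issue.
Per-issue: Issue I → authority; Issue II → authority; Issue III → authority. The applicant must prevail on at least one issue; overall, the authority prevails.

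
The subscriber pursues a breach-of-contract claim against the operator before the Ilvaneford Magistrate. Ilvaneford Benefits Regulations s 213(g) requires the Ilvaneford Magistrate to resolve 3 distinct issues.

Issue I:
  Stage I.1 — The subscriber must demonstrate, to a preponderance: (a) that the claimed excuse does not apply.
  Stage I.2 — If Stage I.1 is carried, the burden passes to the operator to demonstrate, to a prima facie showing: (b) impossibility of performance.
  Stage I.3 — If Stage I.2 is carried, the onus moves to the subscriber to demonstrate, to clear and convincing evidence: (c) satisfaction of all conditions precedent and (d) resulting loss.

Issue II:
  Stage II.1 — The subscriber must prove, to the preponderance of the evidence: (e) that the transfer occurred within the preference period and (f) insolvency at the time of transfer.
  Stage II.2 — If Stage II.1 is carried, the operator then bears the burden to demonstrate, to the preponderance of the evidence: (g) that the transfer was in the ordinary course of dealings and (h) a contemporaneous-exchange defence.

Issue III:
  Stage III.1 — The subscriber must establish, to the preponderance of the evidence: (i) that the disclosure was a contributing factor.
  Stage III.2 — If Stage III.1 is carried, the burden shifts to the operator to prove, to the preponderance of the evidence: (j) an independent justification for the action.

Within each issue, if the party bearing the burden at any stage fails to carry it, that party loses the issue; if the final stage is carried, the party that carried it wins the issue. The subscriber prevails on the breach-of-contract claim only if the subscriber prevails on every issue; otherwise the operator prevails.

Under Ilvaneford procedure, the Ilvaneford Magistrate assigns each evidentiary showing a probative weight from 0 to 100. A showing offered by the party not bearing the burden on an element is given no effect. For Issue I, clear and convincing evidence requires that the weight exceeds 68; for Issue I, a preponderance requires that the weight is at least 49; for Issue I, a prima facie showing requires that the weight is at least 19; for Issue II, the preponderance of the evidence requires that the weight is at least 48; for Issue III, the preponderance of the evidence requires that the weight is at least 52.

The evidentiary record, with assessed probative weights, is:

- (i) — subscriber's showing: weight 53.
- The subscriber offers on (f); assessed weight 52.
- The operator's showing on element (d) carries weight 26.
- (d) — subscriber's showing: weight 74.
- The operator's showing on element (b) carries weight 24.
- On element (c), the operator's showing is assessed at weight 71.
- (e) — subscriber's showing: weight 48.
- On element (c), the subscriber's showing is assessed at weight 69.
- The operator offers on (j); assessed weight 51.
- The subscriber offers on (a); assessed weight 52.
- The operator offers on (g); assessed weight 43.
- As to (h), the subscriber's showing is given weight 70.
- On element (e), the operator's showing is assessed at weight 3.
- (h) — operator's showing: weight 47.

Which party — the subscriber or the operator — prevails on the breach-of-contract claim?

— Issue I —
Stage I.1 — burden on subscriber; standard: a preponderance (weight is at least 49).
    (a): 52 ≥ 49 [met]
  The subscriber carries Stage I.1; the operator now bears the burden.
Stage I.2 — burden on operator; standard: a prima facie showing (weight is at least 19).
    (b): 24 ≥ 19 [met]
  Stage I.2 carried; the burden shifts to the subscriber.
Stage I.3 — burden on subscriber; standard: clear and convincing evidence (weight exceeds 68).
    (c): 69 (operator's 71 disregarded) > 68 [met]
    (d): 74 (operator's 26 disregarded) > 68 [met]
  The subscriber carries the last stage.
Every stage carried; the subscriber prevails on this issue.
— Issue II —
Stage II.1 — burden on subscriber; standard: the preponderance of the evidence (weight is at least 48).
    (e): 48 (operator's 3 disregarded) ≥ 48 [met]
    (f): 52 ≥ 48 [met]
  Stage II.1 is satisfied; the onus moves to the operator.
Stage II.2 — burden on operator; standard: the preponderance of the evidence (weight is at least 48).
    (g): 43 < 48 [not met]
    (h): 47 (subscriber's 70 disregarded) < 48 [not met]
  The operator does not carry Stage II.2.
The subscriber prevails on this issue.
— Issue III —
Stage III.1 (subscriber, the preponderance of the evidence, weight is at least 52): (i) 53 ≥ 52 — meets.
  The subscriber carries Stage III.1; the operator now bears the burden.
Stage III.2 (operator, the preponderance of the evidence, weight is at least 52): (j) 51 < 52 — fails.
  The operator does not carry Stage III.2.
The analysis ends at Stage III.2; the subscriber prevails on this issue.
Per-issue: Issue I → subscriber; Issue II → subscriber; Issue III → subscriber. The subscriber must prevail on every issue; overall, the subscriber prevails.

subscriber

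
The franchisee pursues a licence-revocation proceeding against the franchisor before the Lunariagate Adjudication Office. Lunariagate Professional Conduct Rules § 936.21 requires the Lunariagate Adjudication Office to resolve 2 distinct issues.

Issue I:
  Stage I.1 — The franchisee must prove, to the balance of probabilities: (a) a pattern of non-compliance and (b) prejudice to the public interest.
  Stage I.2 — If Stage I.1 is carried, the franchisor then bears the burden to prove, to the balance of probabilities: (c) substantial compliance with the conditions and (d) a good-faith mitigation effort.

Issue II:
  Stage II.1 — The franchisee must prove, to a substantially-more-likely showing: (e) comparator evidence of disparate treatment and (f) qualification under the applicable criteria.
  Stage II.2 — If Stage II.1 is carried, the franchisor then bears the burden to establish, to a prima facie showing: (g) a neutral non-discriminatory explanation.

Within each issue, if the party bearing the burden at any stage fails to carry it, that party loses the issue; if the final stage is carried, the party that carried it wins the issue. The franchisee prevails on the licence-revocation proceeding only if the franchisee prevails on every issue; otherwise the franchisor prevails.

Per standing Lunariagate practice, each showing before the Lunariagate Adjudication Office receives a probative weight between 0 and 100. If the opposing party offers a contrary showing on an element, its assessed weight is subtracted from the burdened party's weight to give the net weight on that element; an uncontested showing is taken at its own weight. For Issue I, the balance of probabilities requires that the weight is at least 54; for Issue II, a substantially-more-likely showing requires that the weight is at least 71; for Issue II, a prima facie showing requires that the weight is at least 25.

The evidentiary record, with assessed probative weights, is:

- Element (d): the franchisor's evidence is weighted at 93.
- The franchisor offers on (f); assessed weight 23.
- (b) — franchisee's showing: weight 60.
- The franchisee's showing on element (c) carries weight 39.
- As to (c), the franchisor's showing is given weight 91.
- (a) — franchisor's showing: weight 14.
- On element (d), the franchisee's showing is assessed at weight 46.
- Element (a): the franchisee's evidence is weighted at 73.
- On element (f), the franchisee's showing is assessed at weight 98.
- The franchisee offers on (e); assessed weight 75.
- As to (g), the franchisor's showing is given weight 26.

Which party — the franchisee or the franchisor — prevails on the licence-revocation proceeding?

franchisor

— Issue I —
At Stage I.1 the franchisee must meet the balance of probabilities (weight is at least 54): on (a) the weight is 73 less the opposing 14 gives net 59, ≥ 54, so (a) meets the standard; on (b) the weight is 60, ≥ 54, so (b) meets the standard.
  Stage I.1 carried; the burden shifts to the franchisor.
At Stage I.2 the franchisor must meet the balance of probabilities (weight is at least 54): on (c) the weight is 91 less the opposing 39 gives net 52, which does not reach 54, so (c) does not meet the standard; on (d) the weight is 93 less the opposing 46 gives net 47, < 54, so (d) does not meet the standard.
  Stage I.2 not carried; the franchisor fails its burden.
So the franchisee prevails on this issue.
— Issue II —
Stage II.1 (franchisee, a substantially-more-likely showing, weight is at least 71): (e) 75 ≥ 71 — meets; (f) net 98−23=75 ≥ 71 — meets.
  All elements met. The burden passes to the franchisor.
Stage II.2 (franchisor, a prima facie showing, weight is at least 25): (g) 26 ≥ 25 — meets.
  All elements met at the final stage.
All stages carried — the franchisor prevails on this issue.
Per-issue: Issue I → franchisee; Issue II → franchisor. The franchisee must prevail on every issue; overall, the franchisor prevails.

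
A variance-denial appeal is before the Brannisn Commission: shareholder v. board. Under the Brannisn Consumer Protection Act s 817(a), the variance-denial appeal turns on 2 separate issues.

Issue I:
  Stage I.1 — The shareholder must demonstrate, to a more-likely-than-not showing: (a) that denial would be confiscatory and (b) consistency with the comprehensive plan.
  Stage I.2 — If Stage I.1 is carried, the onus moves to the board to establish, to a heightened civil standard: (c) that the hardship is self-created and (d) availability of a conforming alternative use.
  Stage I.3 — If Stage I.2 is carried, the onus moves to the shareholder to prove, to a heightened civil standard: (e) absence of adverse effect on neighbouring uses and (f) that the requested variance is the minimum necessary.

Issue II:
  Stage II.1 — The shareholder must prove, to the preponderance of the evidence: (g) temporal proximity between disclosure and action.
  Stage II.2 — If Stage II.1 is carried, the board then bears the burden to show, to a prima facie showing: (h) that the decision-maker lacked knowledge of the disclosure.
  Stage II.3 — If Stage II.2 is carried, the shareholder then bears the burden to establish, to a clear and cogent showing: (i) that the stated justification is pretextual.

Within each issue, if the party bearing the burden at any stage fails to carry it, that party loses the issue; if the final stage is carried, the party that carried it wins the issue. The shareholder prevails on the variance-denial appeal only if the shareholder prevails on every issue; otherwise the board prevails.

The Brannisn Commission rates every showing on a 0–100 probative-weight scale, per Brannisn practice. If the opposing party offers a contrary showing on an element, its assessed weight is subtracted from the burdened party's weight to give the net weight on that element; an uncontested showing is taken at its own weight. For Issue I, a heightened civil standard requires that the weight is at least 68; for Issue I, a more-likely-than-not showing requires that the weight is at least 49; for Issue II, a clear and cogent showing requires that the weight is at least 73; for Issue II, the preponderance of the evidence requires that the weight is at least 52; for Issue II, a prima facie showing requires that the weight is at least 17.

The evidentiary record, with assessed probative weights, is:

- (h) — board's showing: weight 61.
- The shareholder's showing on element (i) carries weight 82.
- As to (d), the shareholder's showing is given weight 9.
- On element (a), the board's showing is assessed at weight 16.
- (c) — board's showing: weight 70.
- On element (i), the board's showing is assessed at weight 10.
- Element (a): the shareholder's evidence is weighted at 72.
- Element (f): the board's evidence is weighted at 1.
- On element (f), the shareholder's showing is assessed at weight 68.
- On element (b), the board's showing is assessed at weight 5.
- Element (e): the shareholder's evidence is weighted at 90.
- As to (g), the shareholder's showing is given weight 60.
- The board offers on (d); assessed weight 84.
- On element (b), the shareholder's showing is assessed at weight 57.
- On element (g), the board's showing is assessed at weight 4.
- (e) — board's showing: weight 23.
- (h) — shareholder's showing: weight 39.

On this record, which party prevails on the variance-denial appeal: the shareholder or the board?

board

— Issue I —
At Stage I.1 the shareholder must meet a more-likely-than-not showing (weight is at least 49): on (a) the weight is 72 less the opposing 16 gives net 56, which does reach 49, so (a) meets the standard; on (b) the weight is 57 less the opposing 5 gives net 52, ≥ 49, so (b) meets the standard.
  Stage I.1 is satisfied; the onus moves to the board.
At Stage I.2 the board must meet a heightened civil standard (weight is at least 68): on (c) the weight is 70, which does reach 68, so (c) meets the standard; on (d) the weight is 84 less the opposing 9 gives net 75, ≥ 68, so (d) meets the standard.
  The board carries Stage I.2; the shareholder now bears the burden.
At Stage I.3 the shareholder must meet a heightened civil standard (weight is at least 68): on (e) the weight is 90 less the opposing 23 gives net 67, which does not reach 68, so (e) does not meet the standard; on (f) the weight is 68 less the opposing 1 gives net 67, which does not reach 68, so (f) does not meet the standard.
  The shareholder does not carry Stage I.3.
So the board prevails on this issue.
— Issue II —
Stage II.1 — burden on shareholder; standard: the preponderance of the evidence (weight is at least 52).
    (g): 60 − 4 = 56 ≥ 52 [met]
  Stage II.1 carried; the burden shifts to the board.
Stage II.2 — burden on board; standard: a prima facie showing (weight is at least 17).
    (h): 61 − 39 = 22 ≥ 17 [met]
  Stage II.2 carried; the burden shifts to the shareholder.
Stage II.3 — burden on shareholder; standard: a clear and cogent showing (weight is at least 73).
    (i): 82 − 10 = 72 < 73 [not met]
  Stage II.3 not carried; the shareholder fails its burden.
So the board prevails on this issue.
Per-issue: Issue I → board; Issue II → board. The shareholder must prevail on every issue; overall, the board prevails.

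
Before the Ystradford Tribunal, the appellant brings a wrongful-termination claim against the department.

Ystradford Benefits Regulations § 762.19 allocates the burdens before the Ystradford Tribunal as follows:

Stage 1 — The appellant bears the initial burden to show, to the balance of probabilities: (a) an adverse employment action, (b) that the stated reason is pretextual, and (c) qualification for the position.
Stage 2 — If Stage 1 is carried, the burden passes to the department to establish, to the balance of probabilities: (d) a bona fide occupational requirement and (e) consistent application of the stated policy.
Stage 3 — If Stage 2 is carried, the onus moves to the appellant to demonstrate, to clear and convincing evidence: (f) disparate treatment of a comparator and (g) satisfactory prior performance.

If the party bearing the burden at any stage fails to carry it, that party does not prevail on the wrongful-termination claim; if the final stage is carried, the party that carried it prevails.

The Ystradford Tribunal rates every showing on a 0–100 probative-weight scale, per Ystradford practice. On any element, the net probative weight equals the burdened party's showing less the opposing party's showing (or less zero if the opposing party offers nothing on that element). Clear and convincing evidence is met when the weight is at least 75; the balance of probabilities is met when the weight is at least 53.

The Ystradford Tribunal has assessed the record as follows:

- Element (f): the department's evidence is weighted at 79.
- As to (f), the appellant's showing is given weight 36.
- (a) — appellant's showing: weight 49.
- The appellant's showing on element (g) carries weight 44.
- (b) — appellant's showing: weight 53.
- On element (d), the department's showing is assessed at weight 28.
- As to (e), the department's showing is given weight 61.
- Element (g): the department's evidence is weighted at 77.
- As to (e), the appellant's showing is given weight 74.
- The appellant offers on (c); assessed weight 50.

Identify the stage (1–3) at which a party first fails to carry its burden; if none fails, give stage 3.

stage 1

At Stage 1 the appellant must meet the balance of probabilities (weight is at least 53): on (a) the weight is 49, which does not reach 53, so (a) does not meet the standard; on (b) the weight is 53, ≥ 53, so (b) meets the standard; on (c) the weight is 50, which does not reach 53, so (c) does not meet the standard.
  The appellant does not carry Stage 1.
The analysis ends at Stage 1; the department prevails.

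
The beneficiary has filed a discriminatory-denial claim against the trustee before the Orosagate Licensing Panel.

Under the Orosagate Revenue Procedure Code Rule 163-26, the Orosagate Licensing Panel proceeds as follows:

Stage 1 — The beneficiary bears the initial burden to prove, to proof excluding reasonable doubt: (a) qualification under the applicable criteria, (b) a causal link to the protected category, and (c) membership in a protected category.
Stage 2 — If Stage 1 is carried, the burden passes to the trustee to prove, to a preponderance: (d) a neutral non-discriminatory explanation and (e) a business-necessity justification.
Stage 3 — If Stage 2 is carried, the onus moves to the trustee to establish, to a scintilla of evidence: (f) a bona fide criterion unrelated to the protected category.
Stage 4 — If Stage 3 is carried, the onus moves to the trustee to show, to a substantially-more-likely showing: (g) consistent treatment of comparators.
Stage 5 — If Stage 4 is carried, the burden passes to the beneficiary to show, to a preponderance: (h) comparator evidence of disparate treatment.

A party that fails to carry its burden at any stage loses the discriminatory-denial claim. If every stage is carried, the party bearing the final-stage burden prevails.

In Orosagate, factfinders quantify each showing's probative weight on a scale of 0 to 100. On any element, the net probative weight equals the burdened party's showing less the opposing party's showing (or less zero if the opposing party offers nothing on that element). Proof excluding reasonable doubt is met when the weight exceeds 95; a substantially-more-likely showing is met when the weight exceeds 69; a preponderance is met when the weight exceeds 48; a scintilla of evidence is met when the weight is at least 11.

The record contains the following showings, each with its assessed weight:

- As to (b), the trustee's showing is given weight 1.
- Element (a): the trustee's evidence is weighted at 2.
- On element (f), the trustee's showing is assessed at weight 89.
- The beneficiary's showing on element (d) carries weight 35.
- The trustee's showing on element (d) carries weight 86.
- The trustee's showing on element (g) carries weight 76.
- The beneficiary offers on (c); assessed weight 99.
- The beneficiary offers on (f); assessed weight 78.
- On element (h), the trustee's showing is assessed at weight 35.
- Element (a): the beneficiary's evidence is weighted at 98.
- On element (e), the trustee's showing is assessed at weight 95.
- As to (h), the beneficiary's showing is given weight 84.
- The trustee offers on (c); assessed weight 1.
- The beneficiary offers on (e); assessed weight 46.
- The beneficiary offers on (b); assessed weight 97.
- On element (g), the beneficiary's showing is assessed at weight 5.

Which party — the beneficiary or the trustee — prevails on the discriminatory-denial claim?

beneficiary

Stage 1 (beneficiary, proof excluding reasonable doubt, weight exceeds 95): (a) net 98−2=96 > 95 — meets; (b) net 97−1=96 > 95 — meets; (c) net 99−1=98 > 95 — meets.
  The beneficiary carries Stage 1; the trustee now bears the burden.
Stage 2 (trustee, a preponderance, weight exceeds 48): (d) net 86−35=51 > 48 — meets; (e) net 95−46=49 > 48 — meets.
  All elements met. The trustee retains the burden for Stage 3.
Stage 3 (trustee, a scintilla of evidence, weight is at least 11): (f) net 89−78=11 ≥ 11 — meets.
  Stage 3 carried; the burden remains with the trustee.
Stage 4 (trustee, a substantially-more-likely showing, weight exceeds 69): (g) net 76−5=71 > 69 — meets.
  Stage 4 is satisfied; the onus moves to the beneficiary.
Stage 5 (beneficiary, a preponderance, weight exceeds 48): (h) net 84−35=49 > 48 — meets.
  All elements met at the final stage.
Every stage carried; the beneficiary prevails.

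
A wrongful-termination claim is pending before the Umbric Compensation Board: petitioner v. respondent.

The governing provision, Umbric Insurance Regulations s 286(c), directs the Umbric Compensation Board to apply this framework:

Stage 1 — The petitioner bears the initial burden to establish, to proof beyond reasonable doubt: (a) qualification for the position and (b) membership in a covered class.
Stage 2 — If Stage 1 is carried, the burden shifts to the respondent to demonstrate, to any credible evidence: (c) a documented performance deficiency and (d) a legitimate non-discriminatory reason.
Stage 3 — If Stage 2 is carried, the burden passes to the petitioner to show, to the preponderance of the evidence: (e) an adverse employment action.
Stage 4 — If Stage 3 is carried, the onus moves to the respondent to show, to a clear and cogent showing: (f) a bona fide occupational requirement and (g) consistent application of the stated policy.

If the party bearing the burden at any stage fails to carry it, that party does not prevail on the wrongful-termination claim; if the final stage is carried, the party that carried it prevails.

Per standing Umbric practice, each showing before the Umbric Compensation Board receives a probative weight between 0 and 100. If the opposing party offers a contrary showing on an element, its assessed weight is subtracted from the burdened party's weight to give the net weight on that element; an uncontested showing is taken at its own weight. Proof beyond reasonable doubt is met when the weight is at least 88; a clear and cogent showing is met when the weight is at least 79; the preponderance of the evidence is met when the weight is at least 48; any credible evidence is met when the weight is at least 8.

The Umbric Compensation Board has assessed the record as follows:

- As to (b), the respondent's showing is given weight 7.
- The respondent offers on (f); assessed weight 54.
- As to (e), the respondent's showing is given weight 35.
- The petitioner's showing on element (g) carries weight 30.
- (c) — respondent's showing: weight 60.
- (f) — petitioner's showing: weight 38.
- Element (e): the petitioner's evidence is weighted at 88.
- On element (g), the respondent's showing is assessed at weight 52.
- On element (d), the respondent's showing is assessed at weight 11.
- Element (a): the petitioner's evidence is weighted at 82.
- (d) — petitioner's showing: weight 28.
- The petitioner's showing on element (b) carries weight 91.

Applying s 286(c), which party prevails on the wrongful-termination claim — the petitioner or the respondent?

respondent

Stage 1 (petitioner, proof beyond reasonable doubt, weight is at least 88): (a) 82 < 88 — fails; (b) net 91−7=84 < 88 — fails.
  Stage 1 not carried; the petitioner fails its burden.
The analysis ends at Stage 1; the respondent prevails.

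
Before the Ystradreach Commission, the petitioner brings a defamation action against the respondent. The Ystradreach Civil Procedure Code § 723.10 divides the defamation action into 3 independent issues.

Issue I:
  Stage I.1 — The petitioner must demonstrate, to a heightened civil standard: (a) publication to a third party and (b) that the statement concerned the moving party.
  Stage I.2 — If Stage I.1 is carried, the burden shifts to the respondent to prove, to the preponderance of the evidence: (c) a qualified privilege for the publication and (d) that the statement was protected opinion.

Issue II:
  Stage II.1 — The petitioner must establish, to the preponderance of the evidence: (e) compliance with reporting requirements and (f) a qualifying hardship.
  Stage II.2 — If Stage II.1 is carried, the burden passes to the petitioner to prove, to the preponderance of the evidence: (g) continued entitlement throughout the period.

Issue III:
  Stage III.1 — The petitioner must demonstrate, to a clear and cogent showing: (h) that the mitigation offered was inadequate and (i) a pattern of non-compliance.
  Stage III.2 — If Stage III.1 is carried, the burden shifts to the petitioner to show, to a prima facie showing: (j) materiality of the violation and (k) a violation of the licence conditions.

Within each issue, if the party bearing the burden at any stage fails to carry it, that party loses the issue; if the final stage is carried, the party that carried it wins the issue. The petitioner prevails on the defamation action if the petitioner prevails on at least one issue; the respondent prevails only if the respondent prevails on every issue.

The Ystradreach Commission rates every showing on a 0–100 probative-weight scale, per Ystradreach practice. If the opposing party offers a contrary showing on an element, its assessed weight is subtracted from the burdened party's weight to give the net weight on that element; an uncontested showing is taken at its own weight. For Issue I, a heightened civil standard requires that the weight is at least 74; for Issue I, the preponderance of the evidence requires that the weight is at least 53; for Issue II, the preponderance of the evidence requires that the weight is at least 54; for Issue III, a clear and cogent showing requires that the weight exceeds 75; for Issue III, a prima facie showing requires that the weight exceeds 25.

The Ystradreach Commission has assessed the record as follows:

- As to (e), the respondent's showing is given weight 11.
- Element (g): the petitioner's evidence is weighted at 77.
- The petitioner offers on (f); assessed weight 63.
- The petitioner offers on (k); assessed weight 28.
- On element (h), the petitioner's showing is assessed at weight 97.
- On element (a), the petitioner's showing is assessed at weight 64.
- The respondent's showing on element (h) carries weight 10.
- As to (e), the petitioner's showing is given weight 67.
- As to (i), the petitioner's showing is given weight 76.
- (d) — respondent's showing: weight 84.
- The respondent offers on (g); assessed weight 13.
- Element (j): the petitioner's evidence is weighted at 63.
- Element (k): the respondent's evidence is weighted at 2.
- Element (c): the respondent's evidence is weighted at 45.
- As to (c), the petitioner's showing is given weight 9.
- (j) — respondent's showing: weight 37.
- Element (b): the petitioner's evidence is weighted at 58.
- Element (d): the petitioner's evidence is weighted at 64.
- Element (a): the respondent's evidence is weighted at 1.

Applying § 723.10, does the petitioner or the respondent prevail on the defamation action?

— Issue I —
Stage I.1 — burden on petitioner; standard: a heightened civil standard (weight is at least 74).
    (a): 64 − 1 = 63 < 74 [not met]
    (b): 58 < 74 [not met]
  The petitioner does not carry Stage I.1.
So the respondent prevails on this issue.
— Issue II —
At Stage II.1 the petitioner must meet the preponderance of the evidence (weight is at least 54): on (e) the weight is 67 less the opposing 11 gives net 56, which does reach 54, so (e) meets the standard; on (f) the weight is 63, ≥ 54, so (f) meets the standard.
  Stage II.1 is satisfied; the petitioner continues to bear the burden.
At Stage II.2 the petitioner must meet the preponderance of the evidence (weight is at least 54): on (g) the weight is 77 less the opposing 13 gives net 64, ≥ 54, so (g) meets the standard.
  Stage II.2 carried; the final stage is satisfied.
With every stage satisfied, the petitioner prevails on this issue.
— Issue III —
Stage III.1 — burden on petitioner; standard: a clear and cogent showing (weight exceeds 75).
    (h): 97 − 10 = 87 > 75 [met]
    (i): 76 > 75 [met]
  Stage III.1 carried; the burden remains with the petitioner.
Stage III.2 — burden on petitioner; standard: a prima facie showing (weight exceeds 25).
    (j): 63 − 37 = 26 > 25 [met]
    (k): 28 − 2 = 26 > 25 [met]
  The petitioner carries the last stage.
With every stage satisfied, the petitioner prevails on this issue.
Per-issue: Issue I → respondent; Issue II → petitioner; Issue III → petitioner. The petitioner must prevail on at least one issue; overall, the petitioner prevails.

petitioner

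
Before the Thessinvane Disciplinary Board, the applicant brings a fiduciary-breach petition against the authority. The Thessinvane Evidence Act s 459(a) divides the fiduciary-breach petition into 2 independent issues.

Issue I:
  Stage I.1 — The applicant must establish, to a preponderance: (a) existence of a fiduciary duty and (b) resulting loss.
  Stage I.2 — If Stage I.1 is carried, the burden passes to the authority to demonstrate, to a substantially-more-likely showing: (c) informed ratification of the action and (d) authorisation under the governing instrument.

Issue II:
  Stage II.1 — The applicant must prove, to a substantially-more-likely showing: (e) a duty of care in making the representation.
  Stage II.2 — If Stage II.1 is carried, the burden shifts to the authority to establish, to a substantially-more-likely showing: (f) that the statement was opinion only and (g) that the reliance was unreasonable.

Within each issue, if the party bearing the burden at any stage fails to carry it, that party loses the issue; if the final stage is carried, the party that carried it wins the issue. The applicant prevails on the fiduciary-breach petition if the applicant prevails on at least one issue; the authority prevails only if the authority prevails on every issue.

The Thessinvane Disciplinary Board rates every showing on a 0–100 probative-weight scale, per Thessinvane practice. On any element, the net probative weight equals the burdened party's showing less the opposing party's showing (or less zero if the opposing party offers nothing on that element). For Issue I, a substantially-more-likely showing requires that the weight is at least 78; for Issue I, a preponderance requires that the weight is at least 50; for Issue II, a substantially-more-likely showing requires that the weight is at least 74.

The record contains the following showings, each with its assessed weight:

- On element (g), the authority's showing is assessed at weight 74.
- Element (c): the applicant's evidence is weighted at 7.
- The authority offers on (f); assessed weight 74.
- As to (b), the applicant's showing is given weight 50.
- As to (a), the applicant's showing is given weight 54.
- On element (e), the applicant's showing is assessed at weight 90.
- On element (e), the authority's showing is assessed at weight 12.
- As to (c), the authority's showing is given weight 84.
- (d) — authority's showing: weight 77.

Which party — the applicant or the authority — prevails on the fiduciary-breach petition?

applicant

— Issue I —
At Stage I.1 the applicant must meet a preponderance (weight is at least 50): on (a) the weight is 54, ≥ 50, so (a) meets the standard; on (b) the weight is 50, which does reach 50, so (b) meets the standard.
  All elements met. The burden passes to the authority.
At Stage I.2 the authority must meet a substantially-more-likely showing (weight is at least 78): on (c) the weight is 84 less the opposing 7 gives net 77, < 78, so (c) does not meet the standard; on (d) the weight is 77, which does not reach 78, so (d) does not meet the standard.
  Not every element is met, so the authority fails to carry Stage I.2.
The analysis ends at Stage I.2; the applicant prevails on this issue.
— Issue II —
Stage II.1 (applicant, a substantially-more-likely showing, weight is at least 74): (e) net 90−12=78 ≥ 74 — meets.
  Stage II.1 carried; the burden shifts to the authority.
Stage II.2 (authority, a substantially-more-likely showing, weight is at least 74): (f) 74 ≥ 74 — meets; (g) 74 ≥ 74 — meets.
  All elements met at the final stage.
All stages carried — the authority prevails on this issue.
Per-issue: Issue I → applicant; Issue II → authority. The applicant must prevail on at least one issue; overall, the applicant prevails.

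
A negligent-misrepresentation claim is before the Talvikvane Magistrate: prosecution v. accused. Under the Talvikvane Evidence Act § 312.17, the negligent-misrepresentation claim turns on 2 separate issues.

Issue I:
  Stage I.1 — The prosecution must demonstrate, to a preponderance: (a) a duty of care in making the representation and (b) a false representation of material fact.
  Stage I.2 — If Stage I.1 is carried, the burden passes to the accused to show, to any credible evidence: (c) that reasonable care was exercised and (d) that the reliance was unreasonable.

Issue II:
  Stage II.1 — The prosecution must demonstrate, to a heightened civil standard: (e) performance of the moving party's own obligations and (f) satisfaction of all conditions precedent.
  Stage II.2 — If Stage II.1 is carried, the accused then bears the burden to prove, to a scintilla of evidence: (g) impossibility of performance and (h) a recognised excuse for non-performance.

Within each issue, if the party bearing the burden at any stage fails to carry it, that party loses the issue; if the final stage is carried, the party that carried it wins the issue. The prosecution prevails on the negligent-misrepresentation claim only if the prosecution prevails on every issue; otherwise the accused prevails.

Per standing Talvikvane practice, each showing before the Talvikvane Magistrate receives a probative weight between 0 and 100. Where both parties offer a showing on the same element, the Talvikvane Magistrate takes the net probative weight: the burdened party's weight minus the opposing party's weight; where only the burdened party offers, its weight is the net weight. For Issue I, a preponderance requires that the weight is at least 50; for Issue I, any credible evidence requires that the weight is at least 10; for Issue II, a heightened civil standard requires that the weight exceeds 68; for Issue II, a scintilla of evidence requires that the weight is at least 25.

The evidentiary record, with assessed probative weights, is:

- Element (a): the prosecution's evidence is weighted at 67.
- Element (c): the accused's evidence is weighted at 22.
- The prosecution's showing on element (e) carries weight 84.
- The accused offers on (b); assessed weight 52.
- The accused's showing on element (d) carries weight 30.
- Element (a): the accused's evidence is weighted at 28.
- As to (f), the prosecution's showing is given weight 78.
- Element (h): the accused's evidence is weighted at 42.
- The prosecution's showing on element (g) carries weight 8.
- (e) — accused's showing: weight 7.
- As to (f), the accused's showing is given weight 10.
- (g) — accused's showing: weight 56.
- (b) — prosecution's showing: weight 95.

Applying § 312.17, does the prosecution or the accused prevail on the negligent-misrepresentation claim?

accused

— Issue I —
Stage I.1 — burden on prosecution; standard: a preponderance (weight is at least 50).
    (a): 67 − 28 = 39 < 50 [not met]
    (b): 95 − 52 = 43 < 50 [not met]
  Not every element is met, so the prosecution fails to carry Stage I.1.
The analysis ends at Stage I.1; the accused prevails on this issue.
— Issue II —
Stage II.1 — burden on prosecution; standard: a heightened civil standard (weight exceeds 68).
    (e): 84 − 7 = 77 > 68 [met]
    (f): 78 − 10 = 68 ≤ 68 [not met]
  The prosecution does not carry Stage II.1.
So the accused prevails on this issue.
Per-issue: Issue I → accused; Issue II → accused. The prosecution must prevail on every issue; overall, the accused prevails.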